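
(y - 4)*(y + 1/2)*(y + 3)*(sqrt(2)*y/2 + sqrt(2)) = sqrt(2)*y^4/2 + 3*sqrt(2)*y^3/4 - 27*sqrt(2)*y^2/4 - 31*sqrt(2)*y/2 - 6*sqrt(2)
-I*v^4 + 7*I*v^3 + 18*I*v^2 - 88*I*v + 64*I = (v - 8)*(v - 2)*(v + 4)*(-I*v + I)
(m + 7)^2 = m^2 + 14*m + 49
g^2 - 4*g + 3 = (g - 3)*(g - 1)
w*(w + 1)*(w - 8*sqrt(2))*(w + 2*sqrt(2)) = w^4 - 6*sqrt(2)*w^3 + w^3 - 32*w^2 - 6*sqrt(2)*w^2 - 32*w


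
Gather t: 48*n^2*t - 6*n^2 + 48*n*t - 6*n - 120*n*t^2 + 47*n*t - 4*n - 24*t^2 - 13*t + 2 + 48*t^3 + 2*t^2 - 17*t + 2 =-6*n^2 - 10*n + 48*t^3 + t^2*(-120*n - 22) + t*(48*n^2 + 95*n - 30) + 4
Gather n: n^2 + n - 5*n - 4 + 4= n^2 - 4*n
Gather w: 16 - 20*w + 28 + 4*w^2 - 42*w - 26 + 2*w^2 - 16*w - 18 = 6*w^2 - 78*w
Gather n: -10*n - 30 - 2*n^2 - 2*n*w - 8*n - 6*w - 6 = -2*n^2 + n*(-2*w - 18) - 6*w - 36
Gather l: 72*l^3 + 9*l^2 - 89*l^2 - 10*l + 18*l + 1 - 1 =72*l^3 - 80*l^2 + 8*l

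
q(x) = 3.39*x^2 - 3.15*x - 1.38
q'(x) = 6.78*x - 3.15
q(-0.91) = 4.29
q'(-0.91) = -9.32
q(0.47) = -2.11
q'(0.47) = 0.04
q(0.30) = -2.02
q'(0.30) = -1.12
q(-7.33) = 203.85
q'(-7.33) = -52.85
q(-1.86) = 16.21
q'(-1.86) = -15.76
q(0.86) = -1.58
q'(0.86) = 2.68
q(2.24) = 8.57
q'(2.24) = 12.04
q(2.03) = 6.20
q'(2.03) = 10.61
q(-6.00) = 139.56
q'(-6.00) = -43.83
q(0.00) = -1.38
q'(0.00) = -3.15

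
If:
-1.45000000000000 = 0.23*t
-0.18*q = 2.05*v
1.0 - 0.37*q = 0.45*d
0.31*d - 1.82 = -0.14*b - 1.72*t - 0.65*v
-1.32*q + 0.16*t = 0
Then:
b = 83.83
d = 2.85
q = -0.76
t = -6.30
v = 0.07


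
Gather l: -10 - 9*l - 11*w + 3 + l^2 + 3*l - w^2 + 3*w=l^2 - 6*l - w^2 - 8*w - 7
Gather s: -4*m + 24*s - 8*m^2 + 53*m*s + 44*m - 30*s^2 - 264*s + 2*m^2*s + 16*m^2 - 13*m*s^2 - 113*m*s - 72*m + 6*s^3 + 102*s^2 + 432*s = 8*m^2 - 32*m + 6*s^3 + s^2*(72 - 13*m) + s*(2*m^2 - 60*m + 192)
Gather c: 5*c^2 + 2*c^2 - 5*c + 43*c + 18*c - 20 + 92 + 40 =7*c^2 + 56*c + 112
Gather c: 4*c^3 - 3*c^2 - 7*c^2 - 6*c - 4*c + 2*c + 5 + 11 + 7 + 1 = 4*c^3 - 10*c^2 - 8*c + 24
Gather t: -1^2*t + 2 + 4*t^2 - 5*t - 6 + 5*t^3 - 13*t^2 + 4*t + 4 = 5*t^3 - 9*t^2 - 2*t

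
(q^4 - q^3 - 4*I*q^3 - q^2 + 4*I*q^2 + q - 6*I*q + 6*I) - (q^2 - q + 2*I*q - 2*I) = q^4 - q^3 - 4*I*q^3 - 2*q^2 + 4*I*q^2 + 2*q - 8*I*q + 8*I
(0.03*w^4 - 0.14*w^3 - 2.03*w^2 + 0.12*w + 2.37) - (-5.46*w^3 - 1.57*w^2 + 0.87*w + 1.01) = 0.03*w^4 + 5.32*w^3 - 0.46*w^2 - 0.75*w + 1.36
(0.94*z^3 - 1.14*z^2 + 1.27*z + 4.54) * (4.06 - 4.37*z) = -4.1078*z^4 + 8.7982*z^3 - 10.1783*z^2 - 14.6836*z + 18.4324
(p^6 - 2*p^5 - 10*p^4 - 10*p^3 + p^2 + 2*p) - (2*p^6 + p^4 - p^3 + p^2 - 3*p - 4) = -p^6 - 2*p^5 - 11*p^4 - 9*p^3 + 5*p + 4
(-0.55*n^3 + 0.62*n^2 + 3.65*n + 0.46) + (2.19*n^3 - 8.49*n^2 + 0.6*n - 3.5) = 1.64*n^3 - 7.87*n^2 + 4.25*n - 3.04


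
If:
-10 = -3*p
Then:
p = 10/3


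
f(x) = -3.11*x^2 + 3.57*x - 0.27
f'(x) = 3.57 - 6.22*x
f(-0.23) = -1.26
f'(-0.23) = 5.00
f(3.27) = -21.85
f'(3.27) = -16.77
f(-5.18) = -102.21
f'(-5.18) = 35.79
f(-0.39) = -2.14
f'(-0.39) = 6.00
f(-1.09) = -7.86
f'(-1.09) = 10.35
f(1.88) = -4.55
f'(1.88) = -8.12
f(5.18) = -65.23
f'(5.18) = -28.65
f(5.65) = -79.38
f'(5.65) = -31.57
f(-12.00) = -490.95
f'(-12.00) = 78.21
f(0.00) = -0.27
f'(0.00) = 3.57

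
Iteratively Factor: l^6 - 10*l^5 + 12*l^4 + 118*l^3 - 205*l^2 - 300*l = (l - 5)*(l^5 - 5*l^4 - 13*l^3 + 53*l^2 + 60*l) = (l - 5)*(l - 4)*(l^4 - l^3 - 17*l^2 - 15*l) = (l - 5)*(l - 4)*(l + 3)*(l^3 - 4*l^2 - 5*l) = (l - 5)^2*(l - 4)*(l + 3)*(l^2 + l) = l*(l - 5)^2*(l - 4)*(l + 3)*(l + 1)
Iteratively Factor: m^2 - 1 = (m - 1)*(m + 1)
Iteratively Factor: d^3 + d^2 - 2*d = (d + 2)*(d^2 - d) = (d - 1)*(d + 2)*(d)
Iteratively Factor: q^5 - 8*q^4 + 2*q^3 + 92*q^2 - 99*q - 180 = (q - 4)*(q^4 - 4*q^3 - 14*q^2 + 36*q + 45) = (q - 4)*(q - 3)*(q^3 - q^2 - 17*q - 15) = (q - 4)*(q - 3)*(q + 3)*(q^2 - 4*q - 5) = (q - 4)*(q - 3)*(q + 1)*(q + 3)*(q - 5)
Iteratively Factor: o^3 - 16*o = (o)*(o^2 - 16) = o*(o - 4)*(o + 4)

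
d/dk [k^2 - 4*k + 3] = 2*k - 4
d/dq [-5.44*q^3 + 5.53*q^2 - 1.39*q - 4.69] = -16.32*q^2 + 11.06*q - 1.39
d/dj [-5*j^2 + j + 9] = 1 - 10*j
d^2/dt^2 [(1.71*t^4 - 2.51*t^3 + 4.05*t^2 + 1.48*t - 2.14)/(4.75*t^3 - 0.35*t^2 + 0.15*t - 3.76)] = (1.13686837721616e-13*t^8 + 172.3927*t^6 + 393.7902*t^5 - 1135.69194*t^4 + 1059.32718*t^3 + 573.090792*t^2 - 453.246636*t + 121.72018)/(107.171875*t^9 - 23.690625*t^8 + 11.89875*t^7 - 256.044125*t^6 + 37.88175*t^5 - 17.479425*t^4 + 202.648575*t^3 - 15.09828*t^2 + 6.36192*t - 53.157376)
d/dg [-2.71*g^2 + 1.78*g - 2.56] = 1.78 - 5.42*g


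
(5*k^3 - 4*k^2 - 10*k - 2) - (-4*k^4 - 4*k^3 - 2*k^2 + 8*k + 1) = 4*k^4 + 9*k^3 - 2*k^2 - 18*k - 3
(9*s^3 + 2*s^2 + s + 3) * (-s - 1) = -9*s^4 - 11*s^3 - 3*s^2 - 4*s - 3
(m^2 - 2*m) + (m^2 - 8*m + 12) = 2*m^2 - 10*m + 12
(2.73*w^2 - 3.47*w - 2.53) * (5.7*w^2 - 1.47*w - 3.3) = 15.561*w^4 - 23.7921*w^3 - 18.3291*w^2 + 15.1701*w + 8.349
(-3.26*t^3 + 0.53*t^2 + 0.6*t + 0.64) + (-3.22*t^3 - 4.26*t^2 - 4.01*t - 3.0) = -6.48*t^3 - 3.73*t^2 - 3.41*t - 2.36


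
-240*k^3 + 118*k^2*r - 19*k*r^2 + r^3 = (-8*k + r)*(-6*k + r)*(-5*k + r)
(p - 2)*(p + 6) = p^2 + 4*p - 12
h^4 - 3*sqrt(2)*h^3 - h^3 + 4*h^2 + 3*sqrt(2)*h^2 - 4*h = h*(h - 1)*(h - 2*sqrt(2))*(h - sqrt(2))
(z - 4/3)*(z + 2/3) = z^2 - 2*z/3 - 8/9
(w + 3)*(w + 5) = w^2 + 8*w + 15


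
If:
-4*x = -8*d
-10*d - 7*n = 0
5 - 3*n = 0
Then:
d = -7/6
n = 5/3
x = -7/3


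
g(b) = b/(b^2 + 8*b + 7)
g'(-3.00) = -0.03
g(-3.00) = 0.38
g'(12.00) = 0.00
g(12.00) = 0.05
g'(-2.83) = -0.02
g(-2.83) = 0.37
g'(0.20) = 0.09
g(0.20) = 0.02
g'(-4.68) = -0.20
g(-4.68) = 0.55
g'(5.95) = -0.00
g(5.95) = 0.07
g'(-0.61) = 1.07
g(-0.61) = -0.24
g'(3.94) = -0.00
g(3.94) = 0.07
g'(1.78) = 0.01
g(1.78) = 0.07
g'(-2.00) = 0.12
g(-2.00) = 0.40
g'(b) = b*(-2*b - 8)/(b^2 + 8*b + 7)^2 + 1/(b^2 + 8*b + 7)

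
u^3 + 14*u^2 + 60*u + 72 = (u + 2)*(u + 6)^2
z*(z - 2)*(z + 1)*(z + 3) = z^4 + 2*z^3 - 5*z^2 - 6*z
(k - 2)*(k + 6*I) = k^2 - 2*k + 6*I*k - 12*I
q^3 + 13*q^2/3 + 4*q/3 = q*(q + 1/3)*(q + 4)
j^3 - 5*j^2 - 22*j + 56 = (j - 7)*(j - 2)*(j + 4)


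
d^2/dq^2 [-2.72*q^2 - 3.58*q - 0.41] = -5.44000000000000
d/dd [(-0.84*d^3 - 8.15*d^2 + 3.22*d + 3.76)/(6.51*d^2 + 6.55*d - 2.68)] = (-5.4684*d^4 - 11.004*d^3 - 67.5911*d^2 - 5.27119999999999*d - 33.2576)/(42.3801*d^4 + 85.281*d^3 + 8.0089*d^2 - 35.108*d + 7.1824)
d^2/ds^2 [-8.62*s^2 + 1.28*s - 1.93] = -17.2400000000000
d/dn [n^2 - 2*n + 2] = 2*n - 2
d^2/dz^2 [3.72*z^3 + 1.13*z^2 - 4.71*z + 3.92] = 22.32*z + 2.26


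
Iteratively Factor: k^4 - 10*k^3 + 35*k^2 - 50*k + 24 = (k - 3)*(k^3 - 7*k^2 + 14*k - 8) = (k - 4)*(k - 3)*(k^2 - 3*k + 2) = (k - 4)*(k - 3)*(k - 1)*(k - 2)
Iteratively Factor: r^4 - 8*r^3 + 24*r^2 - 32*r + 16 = (r - 2)*(r^3 - 6*r^2 + 12*r - 8) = (r - 2)^2*(r^2 - 4*r + 4) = (r - 2)^3*(r - 2)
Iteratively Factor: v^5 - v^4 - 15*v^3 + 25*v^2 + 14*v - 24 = (v - 2)*(v^4 + v^3 - 13*v^2 - v + 12) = (v - 3)*(v - 2)*(v^3 + 4*v^2 - v - 4) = (v - 3)*(v - 2)*(v - 1)*(v^2 + 5*v + 4) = (v - 3)*(v - 2)*(v - 1)*(v + 4)*(v + 1)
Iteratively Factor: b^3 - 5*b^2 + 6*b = (b)*(b^2 - 5*b + 6) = b*(b - 3)*(b - 2)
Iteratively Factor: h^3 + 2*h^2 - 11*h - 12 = (h + 1)*(h^2 + h - 12) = (h - 3)*(h + 1)*(h + 4)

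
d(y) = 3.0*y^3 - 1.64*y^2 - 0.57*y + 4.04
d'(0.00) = -0.57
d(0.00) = 4.04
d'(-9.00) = 757.95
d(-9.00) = -2310.67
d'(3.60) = 104.26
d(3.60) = 120.70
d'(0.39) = -0.48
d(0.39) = 3.75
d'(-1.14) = 14.87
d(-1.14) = -1.89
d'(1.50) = 14.76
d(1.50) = 9.62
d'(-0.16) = 0.19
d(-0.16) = 4.08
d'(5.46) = 249.83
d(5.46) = 440.35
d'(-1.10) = 13.93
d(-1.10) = -1.31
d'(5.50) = 253.64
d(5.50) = 450.42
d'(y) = 9.0*y^2 - 3.28*y - 0.57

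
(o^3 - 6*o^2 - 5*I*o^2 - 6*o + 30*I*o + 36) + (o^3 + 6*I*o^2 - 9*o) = 2*o^3 - 6*o^2 + I*o^2 - 15*o + 30*I*o + 36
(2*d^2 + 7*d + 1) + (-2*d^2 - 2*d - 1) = 5*d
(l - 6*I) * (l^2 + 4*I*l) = l^3 - 2*I*l^2 + 24*l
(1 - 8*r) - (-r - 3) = 4 - 7*r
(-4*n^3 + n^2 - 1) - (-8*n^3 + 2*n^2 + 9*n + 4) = 4*n^3 - n^2 - 9*n - 5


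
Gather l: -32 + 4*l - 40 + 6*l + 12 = 10*l - 60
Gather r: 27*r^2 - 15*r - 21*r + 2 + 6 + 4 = 27*r^2 - 36*r + 12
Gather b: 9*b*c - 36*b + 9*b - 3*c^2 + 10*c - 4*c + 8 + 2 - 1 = b*(9*c - 27) - 3*c^2 + 6*c + 9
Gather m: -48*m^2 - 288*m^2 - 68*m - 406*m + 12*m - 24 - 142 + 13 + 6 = -336*m^2 - 462*m - 147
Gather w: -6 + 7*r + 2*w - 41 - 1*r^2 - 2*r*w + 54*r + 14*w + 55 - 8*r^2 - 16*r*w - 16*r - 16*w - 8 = -9*r^2 - 18*r*w + 45*r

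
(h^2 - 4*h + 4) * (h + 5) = h^3 + h^2 - 16*h + 20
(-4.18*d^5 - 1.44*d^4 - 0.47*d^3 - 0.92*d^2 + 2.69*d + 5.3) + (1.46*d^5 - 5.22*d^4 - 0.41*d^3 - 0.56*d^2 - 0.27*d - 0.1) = -2.72*d^5 - 6.66*d^4 - 0.88*d^3 - 1.48*d^2 + 2.42*d + 5.2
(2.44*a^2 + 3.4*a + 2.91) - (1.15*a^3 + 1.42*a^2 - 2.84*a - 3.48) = -1.15*a^3 + 1.02*a^2 + 6.24*a + 6.39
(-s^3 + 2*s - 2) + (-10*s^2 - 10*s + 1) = -s^3 - 10*s^2 - 8*s - 1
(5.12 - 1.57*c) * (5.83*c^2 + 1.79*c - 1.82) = -9.1531*c^3 + 27.0393*c^2 + 12.0222*c - 9.3184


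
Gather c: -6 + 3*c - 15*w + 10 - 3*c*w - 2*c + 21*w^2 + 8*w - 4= c*(1 - 3*w) + 21*w^2 - 7*w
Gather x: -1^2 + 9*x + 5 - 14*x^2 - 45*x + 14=-14*x^2 - 36*x + 18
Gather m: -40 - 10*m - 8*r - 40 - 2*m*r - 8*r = m*(-2*r - 10) - 16*r - 80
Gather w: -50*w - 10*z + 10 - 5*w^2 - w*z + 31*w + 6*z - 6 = -5*w^2 + w*(-z - 19) - 4*z + 4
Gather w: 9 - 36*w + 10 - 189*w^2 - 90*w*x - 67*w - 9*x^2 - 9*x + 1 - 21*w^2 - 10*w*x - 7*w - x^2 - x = -210*w^2 + w*(-100*x - 110) - 10*x^2 - 10*x + 20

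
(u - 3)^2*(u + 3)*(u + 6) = u^4 + 3*u^3 - 27*u^2 - 27*u + 162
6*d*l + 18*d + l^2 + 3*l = (6*d + l)*(l + 3)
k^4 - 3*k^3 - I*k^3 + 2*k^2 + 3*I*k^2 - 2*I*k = k*(k - 2)*(k - 1)*(k - I)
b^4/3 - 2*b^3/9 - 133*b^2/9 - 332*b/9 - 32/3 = (b/3 + 1)*(b - 8)*(b + 1/3)*(b + 4)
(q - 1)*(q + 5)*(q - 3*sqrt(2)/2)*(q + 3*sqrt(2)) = q^4 + 3*sqrt(2)*q^3/2 + 4*q^3 - 14*q^2 + 6*sqrt(2)*q^2 - 36*q - 15*sqrt(2)*q/2 + 45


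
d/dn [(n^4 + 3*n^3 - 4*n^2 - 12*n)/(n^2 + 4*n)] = (2*n^3 + 15*n^2 + 24*n - 4)/(n^2 + 8*n + 16)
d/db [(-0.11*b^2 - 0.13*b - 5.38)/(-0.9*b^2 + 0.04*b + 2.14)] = (-0.1214*b^2 - 10.1548*b - 0.063)/(0.81*b^4 - 0.072*b^3 - 3.8504*b^2 + 0.1712*b + 4.5796)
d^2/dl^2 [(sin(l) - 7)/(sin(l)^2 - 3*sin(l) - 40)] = (sin(l)^5 - 25*sin(l)^4 + 301*sin(l)^3 - 1261*sin(l)^2 + 2074*sin(l) + 926)/(-sin(l)^2 + 3*sin(l) + 40)^3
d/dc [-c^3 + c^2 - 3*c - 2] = -3*c^2 + 2*c - 3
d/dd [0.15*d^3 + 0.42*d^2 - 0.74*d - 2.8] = 0.45*d^2 + 0.84*d - 0.74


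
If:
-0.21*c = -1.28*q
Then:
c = 6.09523809523809*q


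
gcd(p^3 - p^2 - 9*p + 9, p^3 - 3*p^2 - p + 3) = p^2 - 4*p + 3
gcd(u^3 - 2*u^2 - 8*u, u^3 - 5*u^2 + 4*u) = u^2 - 4*u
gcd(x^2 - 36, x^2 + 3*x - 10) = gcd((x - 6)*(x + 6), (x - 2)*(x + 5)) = 1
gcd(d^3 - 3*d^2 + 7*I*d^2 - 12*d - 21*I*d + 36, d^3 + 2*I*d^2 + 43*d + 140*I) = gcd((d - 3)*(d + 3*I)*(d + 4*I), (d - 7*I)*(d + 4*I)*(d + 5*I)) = d + 4*I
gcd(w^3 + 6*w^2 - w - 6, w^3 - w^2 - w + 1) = w^2 - 1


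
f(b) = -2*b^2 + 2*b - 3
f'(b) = 2 - 4*b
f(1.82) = -5.98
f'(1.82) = -5.28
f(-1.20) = -8.28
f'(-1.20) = 6.80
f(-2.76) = -23.76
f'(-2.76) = 13.04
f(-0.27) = -3.69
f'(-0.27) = 3.08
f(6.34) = -70.71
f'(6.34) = -23.36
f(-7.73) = -137.97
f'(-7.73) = 32.92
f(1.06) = -3.13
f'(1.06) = -2.24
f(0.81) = -2.69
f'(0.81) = -1.24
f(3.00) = -15.00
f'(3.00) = -10.00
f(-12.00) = -315.00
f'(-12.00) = 50.00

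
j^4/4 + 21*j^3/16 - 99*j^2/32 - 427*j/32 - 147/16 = (j/4 + 1/4)*(j - 7/2)*(j + 7/4)*(j + 6)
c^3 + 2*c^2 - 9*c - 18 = (c - 3)*(c + 2)*(c + 3)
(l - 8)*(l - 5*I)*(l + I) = l^3 - 8*l^2 - 4*I*l^2 + 5*l + 32*I*l - 40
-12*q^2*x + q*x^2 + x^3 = x*(-3*q + x)*(4*q + x)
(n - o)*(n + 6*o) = n^2 + 5*n*o - 6*o^2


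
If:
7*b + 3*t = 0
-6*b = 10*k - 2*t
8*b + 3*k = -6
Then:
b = -5/4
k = 4/3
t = 35/12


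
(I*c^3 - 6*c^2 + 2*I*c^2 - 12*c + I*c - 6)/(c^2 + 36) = I*(c^2 + 2*c + 1)/(c - 6*I)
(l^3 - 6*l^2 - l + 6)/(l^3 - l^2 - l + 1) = (l - 6)/(l - 1)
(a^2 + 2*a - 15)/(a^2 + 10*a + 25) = (a - 3)/(a + 5)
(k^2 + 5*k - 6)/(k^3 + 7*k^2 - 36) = (k - 1)/(k^2 + k - 6)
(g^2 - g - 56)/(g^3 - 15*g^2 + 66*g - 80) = (g + 7)/(g^2 - 7*g + 10)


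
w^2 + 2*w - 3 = (w - 1)*(w + 3)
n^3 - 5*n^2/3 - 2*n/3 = n*(n - 2)*(n + 1/3)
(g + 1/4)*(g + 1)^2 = g^3 + 9*g^2/4 + 3*g/2 + 1/4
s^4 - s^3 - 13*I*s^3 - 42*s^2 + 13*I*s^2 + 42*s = s*(s - 1)*(s - 7*I)*(s - 6*I)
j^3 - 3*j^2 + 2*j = j*(j - 2)*(j - 1)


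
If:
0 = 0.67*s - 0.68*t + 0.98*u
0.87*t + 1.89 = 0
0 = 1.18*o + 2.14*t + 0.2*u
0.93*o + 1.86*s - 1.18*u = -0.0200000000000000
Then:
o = 3.96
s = -2.05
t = -2.17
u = -0.10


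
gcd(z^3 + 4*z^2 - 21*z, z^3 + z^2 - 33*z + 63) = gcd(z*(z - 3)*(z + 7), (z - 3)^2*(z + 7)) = z^2 + 4*z - 21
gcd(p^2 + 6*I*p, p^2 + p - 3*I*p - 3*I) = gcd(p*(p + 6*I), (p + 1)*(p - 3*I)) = 1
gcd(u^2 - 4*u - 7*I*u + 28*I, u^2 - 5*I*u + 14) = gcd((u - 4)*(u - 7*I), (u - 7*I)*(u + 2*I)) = u - 7*I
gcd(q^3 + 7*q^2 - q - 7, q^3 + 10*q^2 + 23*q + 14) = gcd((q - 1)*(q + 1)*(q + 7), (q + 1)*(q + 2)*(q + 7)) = q^2 + 8*q + 7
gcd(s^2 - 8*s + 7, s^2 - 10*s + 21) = s - 7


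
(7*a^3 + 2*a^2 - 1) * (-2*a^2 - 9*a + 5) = -14*a^5 - 67*a^4 + 17*a^3 + 12*a^2 + 9*a - 5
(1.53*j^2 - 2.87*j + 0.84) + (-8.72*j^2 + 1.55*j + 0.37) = -7.19*j^2 - 1.32*j + 1.21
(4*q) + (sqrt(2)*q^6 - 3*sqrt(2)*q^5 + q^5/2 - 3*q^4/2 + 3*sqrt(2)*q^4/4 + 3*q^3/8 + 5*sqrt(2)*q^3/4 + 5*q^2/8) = sqrt(2)*q^6 - 3*sqrt(2)*q^5 + q^5/2 - 3*q^4/2 + 3*sqrt(2)*q^4/4 + 3*q^3/8 + 5*sqrt(2)*q^3/4 + 5*q^2/8 + 4*q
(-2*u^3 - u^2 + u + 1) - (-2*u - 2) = -2*u^3 - u^2 + 3*u + 3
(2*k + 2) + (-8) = 2*k - 6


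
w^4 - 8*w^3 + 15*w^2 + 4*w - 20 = (w - 5)*(w - 2)^2*(w + 1)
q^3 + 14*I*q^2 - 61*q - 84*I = (q + 3*I)*(q + 4*I)*(q + 7*I)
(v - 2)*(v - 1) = v^2 - 3*v + 2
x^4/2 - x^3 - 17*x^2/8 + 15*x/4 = x*(x/2 + 1)*(x - 5/2)*(x - 3/2)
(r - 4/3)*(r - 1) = r^2 - 7*r/3 + 4/3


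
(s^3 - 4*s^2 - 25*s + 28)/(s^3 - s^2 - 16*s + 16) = (s - 7)/(s - 4)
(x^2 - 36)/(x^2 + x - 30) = (x - 6)/(x - 5)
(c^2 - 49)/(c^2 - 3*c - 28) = (c + 7)/(c + 4)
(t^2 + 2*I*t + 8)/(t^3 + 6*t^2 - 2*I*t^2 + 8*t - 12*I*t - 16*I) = (t + 4*I)/(t^2 + 6*t + 8)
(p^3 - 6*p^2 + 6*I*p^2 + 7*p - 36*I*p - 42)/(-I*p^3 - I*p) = (I*p^2 - p*(7 + 6*I) + 42)/(p*(p + I))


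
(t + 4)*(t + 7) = t^2 + 11*t + 28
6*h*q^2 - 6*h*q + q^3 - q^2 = q*(6*h + q)*(q - 1)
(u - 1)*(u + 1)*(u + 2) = u^3 + 2*u^2 - u - 2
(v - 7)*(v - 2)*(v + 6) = v^3 - 3*v^2 - 40*v + 84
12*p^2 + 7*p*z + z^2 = (3*p + z)*(4*p + z)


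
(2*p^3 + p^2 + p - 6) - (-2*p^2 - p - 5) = 2*p^3 + 3*p^2 + 2*p - 1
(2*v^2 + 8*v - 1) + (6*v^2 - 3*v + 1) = 8*v^2 + 5*v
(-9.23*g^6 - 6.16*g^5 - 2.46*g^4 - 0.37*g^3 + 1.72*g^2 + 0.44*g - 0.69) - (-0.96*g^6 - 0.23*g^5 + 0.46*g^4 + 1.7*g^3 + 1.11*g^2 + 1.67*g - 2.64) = -8.27*g^6 - 5.93*g^5 - 2.92*g^4 - 2.07*g^3 + 0.61*g^2 - 1.23*g + 1.95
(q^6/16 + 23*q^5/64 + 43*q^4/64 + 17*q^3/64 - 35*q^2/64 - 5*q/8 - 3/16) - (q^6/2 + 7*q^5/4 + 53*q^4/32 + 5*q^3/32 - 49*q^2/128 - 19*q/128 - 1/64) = -7*q^6/16 - 89*q^5/64 - 63*q^4/64 + 7*q^3/64 - 21*q^2/128 - 61*q/128 - 11/64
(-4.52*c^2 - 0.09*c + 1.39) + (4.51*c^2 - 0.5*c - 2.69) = -0.00999999999999979*c^2 - 0.59*c - 1.3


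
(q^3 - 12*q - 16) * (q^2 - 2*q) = q^5 - 2*q^4 - 12*q^3 + 8*q^2 + 32*q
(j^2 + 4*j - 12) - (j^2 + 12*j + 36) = -8*j - 48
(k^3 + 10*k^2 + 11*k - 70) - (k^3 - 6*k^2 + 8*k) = 16*k^2 + 3*k - 70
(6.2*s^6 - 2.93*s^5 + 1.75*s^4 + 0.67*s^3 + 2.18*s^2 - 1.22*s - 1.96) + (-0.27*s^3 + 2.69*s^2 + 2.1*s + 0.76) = 6.2*s^6 - 2.93*s^5 + 1.75*s^4 + 0.4*s^3 + 4.87*s^2 + 0.88*s - 1.2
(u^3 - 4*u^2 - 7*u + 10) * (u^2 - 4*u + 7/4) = u^5 - 8*u^4 + 43*u^3/4 + 31*u^2 - 209*u/4 + 35/2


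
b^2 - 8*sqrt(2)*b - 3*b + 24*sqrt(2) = (b - 3)*(b - 8*sqrt(2))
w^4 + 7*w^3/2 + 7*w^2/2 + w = w*(w + 1/2)*(w + 1)*(w + 2)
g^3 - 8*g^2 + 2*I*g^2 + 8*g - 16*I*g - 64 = (g - 8)*(g - 2*I)*(g + 4*I)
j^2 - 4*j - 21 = (j - 7)*(j + 3)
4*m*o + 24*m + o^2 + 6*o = (4*m + o)*(o + 6)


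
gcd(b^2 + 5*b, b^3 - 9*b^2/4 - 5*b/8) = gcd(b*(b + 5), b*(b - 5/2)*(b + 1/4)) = b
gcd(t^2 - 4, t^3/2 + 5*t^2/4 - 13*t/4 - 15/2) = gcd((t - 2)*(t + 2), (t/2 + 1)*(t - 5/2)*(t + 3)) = t + 2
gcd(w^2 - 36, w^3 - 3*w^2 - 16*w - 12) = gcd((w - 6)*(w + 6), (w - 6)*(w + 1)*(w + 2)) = w - 6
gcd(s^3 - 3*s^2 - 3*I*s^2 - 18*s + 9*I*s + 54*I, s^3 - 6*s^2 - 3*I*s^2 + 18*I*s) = s^2 + s*(-6 - 3*I) + 18*I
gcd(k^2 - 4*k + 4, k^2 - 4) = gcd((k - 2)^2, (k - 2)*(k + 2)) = k - 2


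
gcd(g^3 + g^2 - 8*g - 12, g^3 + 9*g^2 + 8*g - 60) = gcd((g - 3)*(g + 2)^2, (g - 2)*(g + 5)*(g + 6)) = 1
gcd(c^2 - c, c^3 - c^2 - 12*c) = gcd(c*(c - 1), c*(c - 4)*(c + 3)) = c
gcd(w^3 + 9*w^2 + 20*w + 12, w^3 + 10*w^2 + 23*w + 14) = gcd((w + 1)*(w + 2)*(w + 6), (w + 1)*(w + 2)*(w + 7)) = w^2 + 3*w + 2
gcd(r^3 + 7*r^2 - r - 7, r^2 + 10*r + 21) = r + 7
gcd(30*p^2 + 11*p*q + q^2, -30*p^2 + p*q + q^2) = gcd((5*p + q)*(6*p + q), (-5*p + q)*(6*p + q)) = 6*p + q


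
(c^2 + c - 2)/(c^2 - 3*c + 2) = (c + 2)/(c - 2)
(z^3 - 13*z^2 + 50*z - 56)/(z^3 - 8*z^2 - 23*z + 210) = (z^2 - 6*z + 8)/(z^2 - z - 30)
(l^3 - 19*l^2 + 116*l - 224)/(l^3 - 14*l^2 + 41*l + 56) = (l - 4)/(l + 1)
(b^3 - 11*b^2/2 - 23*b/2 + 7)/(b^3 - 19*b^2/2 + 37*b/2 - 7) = (b + 2)/(b - 2)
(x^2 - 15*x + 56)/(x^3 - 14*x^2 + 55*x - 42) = (x - 8)/(x^2 - 7*x + 6)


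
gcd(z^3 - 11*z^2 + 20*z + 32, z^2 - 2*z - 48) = z - 8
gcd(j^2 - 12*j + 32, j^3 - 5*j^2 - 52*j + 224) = j^2 - 12*j + 32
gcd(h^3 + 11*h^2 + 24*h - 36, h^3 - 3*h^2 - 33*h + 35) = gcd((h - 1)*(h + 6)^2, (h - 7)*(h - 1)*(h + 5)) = h - 1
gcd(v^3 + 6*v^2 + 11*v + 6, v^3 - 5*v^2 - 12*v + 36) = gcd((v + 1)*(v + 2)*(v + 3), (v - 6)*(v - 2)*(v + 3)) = v + 3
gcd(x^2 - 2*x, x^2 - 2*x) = x^2 - 2*x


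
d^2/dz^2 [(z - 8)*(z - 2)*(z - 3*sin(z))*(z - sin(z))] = 4*z^3*sin(z) - 40*z^2*sin(z) - 24*z^2*cos(z) + 6*z^2*cos(2*z) + 12*z^2 + 40*z*sin(z) + 12*z*sin(2*z) + 160*z*cos(z) - 60*z*cos(2*z) - 60*z + 80*sin(z) - 60*sin(2*z) - 128*cos(z) + 93*cos(2*z) + 35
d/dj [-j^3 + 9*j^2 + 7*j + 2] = -3*j^2 + 18*j + 7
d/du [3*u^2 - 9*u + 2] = 6*u - 9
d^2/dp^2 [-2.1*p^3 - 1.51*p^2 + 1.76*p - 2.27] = -12.6*p - 3.02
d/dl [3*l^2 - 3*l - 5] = 6*l - 3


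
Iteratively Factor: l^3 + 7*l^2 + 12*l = (l + 4)*(l^2 + 3*l) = (l + 3)*(l + 4)*(l)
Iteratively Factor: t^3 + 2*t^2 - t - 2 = (t + 1)*(t^2 + t - 2) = (t - 1)*(t + 1)*(t + 2)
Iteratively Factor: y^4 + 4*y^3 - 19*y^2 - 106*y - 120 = (y + 4)*(y^3 - 19*y - 30) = (y + 3)*(y + 4)*(y^2 - 3*y - 10) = (y - 5)*(y + 3)*(y + 4)*(y + 2)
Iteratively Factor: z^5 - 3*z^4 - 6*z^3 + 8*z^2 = (z - 4)*(z^4 + z^3 - 2*z^2) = z*(z - 4)*(z^3 + z^2 - 2*z) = z*(z - 4)*(z - 1)*(z^2 + 2*z) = z*(z - 4)*(z - 1)*(z + 2)*(z)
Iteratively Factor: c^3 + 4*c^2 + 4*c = (c + 2)*(c^2 + 2*c) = (c + 2)^2*(c)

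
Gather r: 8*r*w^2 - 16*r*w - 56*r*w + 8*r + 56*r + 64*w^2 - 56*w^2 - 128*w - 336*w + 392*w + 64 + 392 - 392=r*(8*w^2 - 72*w + 64) + 8*w^2 - 72*w + 64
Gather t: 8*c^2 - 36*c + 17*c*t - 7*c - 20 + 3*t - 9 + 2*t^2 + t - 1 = 8*c^2 - 43*c + 2*t^2 + t*(17*c + 4) - 30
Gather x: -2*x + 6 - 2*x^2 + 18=-2*x^2 - 2*x + 24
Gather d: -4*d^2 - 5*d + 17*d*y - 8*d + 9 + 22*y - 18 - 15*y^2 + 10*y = -4*d^2 + d*(17*y - 13) - 15*y^2 + 32*y - 9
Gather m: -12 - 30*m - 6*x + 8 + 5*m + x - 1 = -25*m - 5*x - 5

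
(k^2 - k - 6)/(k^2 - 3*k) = (k + 2)/k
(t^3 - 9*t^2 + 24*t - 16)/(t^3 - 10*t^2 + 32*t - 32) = (t - 1)/(t - 2)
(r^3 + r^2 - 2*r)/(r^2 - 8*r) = (r^2 + r - 2)/(r - 8)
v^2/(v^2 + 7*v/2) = 2*v/(2*v + 7)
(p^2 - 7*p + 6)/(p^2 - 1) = (p - 6)/(p + 1)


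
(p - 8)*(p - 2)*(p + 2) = p^3 - 8*p^2 - 4*p + 32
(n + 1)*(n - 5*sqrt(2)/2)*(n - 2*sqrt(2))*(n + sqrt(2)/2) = n^4 - 4*sqrt(2)*n^3 + n^3 - 4*sqrt(2)*n^2 + 11*n^2/2 + 11*n/2 + 5*sqrt(2)*n + 5*sqrt(2)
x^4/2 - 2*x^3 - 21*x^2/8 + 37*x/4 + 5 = (x/2 + 1)*(x - 4)*(x - 5/2)*(x + 1/2)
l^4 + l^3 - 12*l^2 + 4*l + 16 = (l - 2)^2*(l + 1)*(l + 4)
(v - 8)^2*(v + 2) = v^3 - 14*v^2 + 32*v + 128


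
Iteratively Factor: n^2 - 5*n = (n)*(n - 5)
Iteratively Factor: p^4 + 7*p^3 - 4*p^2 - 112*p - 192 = (p - 4)*(p^3 + 11*p^2 + 40*p + 48) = (p - 4)*(p + 3)*(p^2 + 8*p + 16) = (p - 4)*(p + 3)*(p + 4)*(p + 4)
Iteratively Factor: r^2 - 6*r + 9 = (r - 3)*(r - 3)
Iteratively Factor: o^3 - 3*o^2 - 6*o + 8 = (o - 1)*(o^2 - 2*o - 8) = (o - 1)*(o + 2)*(o - 4)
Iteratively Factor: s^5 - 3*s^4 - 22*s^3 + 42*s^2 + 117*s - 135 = (s + 3)*(s^4 - 6*s^3 - 4*s^2 + 54*s - 45) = (s - 1)*(s + 3)*(s^3 - 5*s^2 - 9*s + 45) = (s - 5)*(s - 1)*(s + 3)*(s^2 - 9) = (s - 5)*(s - 3)*(s - 1)*(s + 3)*(s + 3)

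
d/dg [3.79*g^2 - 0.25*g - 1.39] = 7.58*g - 0.25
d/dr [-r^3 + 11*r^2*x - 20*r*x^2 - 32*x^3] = -3*r^2 + 22*r*x - 20*x^2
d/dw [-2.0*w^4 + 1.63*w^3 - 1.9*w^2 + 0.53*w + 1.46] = -8.0*w^3 + 4.89*w^2 - 3.8*w + 0.53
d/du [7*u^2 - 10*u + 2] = 14*u - 10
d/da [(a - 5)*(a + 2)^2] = (a + 2)*(3*a - 8)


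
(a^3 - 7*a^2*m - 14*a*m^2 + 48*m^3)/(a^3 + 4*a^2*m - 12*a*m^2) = (a^2 - 5*a*m - 24*m^2)/(a*(a + 6*m))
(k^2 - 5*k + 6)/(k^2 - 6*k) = (k^2 - 5*k + 6)/(k*(k - 6))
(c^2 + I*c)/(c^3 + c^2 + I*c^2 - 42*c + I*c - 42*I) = c/(c^2 + c - 42)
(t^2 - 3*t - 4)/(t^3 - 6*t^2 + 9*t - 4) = (t + 1)/(t^2 - 2*t + 1)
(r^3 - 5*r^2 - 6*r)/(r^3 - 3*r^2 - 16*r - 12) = r/(r + 2)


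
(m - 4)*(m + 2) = m^2 - 2*m - 8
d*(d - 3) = d^2 - 3*d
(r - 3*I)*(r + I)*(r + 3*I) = r^3 + I*r^2 + 9*r + 9*I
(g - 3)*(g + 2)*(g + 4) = g^3 + 3*g^2 - 10*g - 24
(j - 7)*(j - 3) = j^2 - 10*j + 21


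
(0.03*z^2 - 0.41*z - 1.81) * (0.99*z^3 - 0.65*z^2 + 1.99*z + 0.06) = 0.0297*z^5 - 0.4254*z^4 - 1.4657*z^3 + 0.3624*z^2 - 3.6265*z - 0.1086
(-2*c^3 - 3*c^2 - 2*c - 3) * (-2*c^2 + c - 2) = 4*c^5 + 4*c^4 + 5*c^3 + 10*c^2 + c + 6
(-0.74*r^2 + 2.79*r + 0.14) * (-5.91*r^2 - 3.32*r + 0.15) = 4.3734*r^4 - 14.0321*r^3 - 10.2012*r^2 - 0.0463000000000001*r + 0.021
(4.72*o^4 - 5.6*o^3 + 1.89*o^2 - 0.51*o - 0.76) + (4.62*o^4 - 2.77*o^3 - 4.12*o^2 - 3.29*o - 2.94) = 9.34*o^4 - 8.37*o^3 - 2.23*o^2 - 3.8*o - 3.7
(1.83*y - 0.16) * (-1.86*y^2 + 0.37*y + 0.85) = -3.4038*y^3 + 0.9747*y^2 + 1.4963*y - 0.136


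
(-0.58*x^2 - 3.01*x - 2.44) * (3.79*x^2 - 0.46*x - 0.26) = -2.1982*x^4 - 11.1411*x^3 - 7.7122*x^2 + 1.905*x + 0.6344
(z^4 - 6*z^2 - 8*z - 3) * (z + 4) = z^5 + 4*z^4 - 6*z^3 - 32*z^2 - 35*z - 12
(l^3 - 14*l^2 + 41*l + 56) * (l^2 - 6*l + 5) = l^5 - 20*l^4 + 130*l^3 - 260*l^2 - 131*l + 280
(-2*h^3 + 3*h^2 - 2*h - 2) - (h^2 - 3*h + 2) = -2*h^3 + 2*h^2 + h - 4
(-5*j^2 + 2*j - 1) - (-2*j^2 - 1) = -3*j^2 + 2*j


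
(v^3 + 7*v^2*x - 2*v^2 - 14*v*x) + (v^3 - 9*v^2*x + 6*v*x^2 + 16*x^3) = 2*v^3 - 2*v^2*x - 2*v^2 + 6*v*x^2 - 14*v*x + 16*x^3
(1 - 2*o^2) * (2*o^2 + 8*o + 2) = -4*o^4 - 16*o^3 - 2*o^2 + 8*o + 2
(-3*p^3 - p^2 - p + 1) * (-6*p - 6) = 18*p^4 + 24*p^3 + 12*p^2 - 6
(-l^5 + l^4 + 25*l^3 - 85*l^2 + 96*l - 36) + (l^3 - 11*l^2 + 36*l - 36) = -l^5 + l^4 + 26*l^3 - 96*l^2 + 132*l - 72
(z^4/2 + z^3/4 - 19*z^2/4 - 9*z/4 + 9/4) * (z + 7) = z^5/2 + 15*z^4/4 - 3*z^3 - 71*z^2/2 - 27*z/2 + 63/4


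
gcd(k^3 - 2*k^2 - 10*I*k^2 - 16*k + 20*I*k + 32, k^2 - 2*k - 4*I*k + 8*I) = k - 2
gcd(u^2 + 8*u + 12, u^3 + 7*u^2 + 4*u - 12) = u^2 + 8*u + 12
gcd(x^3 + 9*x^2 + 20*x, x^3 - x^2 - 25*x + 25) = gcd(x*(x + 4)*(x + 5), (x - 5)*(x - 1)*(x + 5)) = x + 5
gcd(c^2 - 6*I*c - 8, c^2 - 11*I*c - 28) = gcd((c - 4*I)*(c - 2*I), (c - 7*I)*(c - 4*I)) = c - 4*I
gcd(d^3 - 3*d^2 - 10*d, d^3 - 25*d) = d^2 - 5*d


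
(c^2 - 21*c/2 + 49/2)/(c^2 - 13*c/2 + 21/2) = (c - 7)/(c - 3)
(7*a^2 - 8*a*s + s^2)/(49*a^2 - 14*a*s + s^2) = (-a + s)/(-7*a + s)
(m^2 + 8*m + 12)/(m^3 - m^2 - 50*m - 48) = (m + 2)/(m^2 - 7*m - 8)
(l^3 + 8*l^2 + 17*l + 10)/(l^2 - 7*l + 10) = (l^3 + 8*l^2 + 17*l + 10)/(l^2 - 7*l + 10)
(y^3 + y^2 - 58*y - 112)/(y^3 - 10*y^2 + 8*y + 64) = (y + 7)/(y - 4)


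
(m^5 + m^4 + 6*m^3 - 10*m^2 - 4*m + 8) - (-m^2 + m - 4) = m^5 + m^4 + 6*m^3 - 9*m^2 - 5*m + 12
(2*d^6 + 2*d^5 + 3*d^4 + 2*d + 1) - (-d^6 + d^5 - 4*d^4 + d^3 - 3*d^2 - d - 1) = 3*d^6 + d^5 + 7*d^4 - d^3 + 3*d^2 + 3*d + 2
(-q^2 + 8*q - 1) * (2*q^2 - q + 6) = -2*q^4 + 17*q^3 - 16*q^2 + 49*q - 6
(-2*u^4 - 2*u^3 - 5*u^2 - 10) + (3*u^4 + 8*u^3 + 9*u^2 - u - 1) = u^4 + 6*u^3 + 4*u^2 - u - 11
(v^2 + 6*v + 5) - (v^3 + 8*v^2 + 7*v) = -v^3 - 7*v^2 - v + 5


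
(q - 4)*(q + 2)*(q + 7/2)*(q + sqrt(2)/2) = q^4 + sqrt(2)*q^3/2 + 3*q^3/2 - 15*q^2 + 3*sqrt(2)*q^2/4 - 28*q - 15*sqrt(2)*q/2 - 14*sqrt(2)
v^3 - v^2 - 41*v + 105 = (v - 5)*(v - 3)*(v + 7)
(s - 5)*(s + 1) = s^2 - 4*s - 5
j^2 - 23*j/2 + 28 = (j - 8)*(j - 7/2)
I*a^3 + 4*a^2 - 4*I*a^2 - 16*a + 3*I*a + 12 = (a - 3)*(a - 4*I)*(I*a - I)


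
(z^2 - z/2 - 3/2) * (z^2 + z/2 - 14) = z^4 - 63*z^2/4 + 25*z/4 + 21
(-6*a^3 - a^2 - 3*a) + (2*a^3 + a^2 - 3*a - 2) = -4*a^3 - 6*a - 2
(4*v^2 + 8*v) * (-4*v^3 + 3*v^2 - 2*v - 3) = -16*v^5 - 20*v^4 + 16*v^3 - 28*v^2 - 24*v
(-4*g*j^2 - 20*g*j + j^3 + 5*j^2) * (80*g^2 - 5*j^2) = -320*g^3*j^2 - 1600*g^3*j + 80*g^2*j^3 + 400*g^2*j^2 + 20*g*j^4 + 100*g*j^3 - 5*j^5 - 25*j^4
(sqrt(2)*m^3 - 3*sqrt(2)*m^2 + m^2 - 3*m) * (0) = 0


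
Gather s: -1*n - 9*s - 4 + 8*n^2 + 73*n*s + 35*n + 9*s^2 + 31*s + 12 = 8*n^2 + 34*n + 9*s^2 + s*(73*n + 22) + 8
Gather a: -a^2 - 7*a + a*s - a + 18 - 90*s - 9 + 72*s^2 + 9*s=-a^2 + a*(s - 8) + 72*s^2 - 81*s + 9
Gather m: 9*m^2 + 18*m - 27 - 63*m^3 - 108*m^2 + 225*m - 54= -63*m^3 - 99*m^2 + 243*m - 81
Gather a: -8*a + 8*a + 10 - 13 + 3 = 0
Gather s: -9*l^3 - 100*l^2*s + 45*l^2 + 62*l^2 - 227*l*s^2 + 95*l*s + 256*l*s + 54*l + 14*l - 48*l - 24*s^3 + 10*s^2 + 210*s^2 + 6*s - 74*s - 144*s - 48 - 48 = -9*l^3 + 107*l^2 + 20*l - 24*s^3 + s^2*(220 - 227*l) + s*(-100*l^2 + 351*l - 212) - 96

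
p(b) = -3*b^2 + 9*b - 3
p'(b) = 9 - 6*b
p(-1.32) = -20.11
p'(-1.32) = 16.92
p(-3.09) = -59.45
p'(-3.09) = 27.54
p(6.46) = -70.05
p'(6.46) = -29.76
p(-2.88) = -53.80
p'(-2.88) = 26.28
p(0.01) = -2.91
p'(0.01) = 8.94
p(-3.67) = -76.44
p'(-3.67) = 31.02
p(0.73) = 1.97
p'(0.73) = 4.62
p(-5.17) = -129.72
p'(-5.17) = 40.02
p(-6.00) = -165.00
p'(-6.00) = 45.00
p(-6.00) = -165.00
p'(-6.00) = 45.00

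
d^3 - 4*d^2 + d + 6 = (d - 3)*(d - 2)*(d + 1)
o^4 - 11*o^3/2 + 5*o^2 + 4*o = o*(o - 4)*(o - 2)*(o + 1/2)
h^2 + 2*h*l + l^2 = (h + l)^2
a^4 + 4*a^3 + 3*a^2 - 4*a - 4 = (a - 1)*(a + 1)*(a + 2)^2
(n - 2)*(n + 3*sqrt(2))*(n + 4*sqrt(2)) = n^3 - 2*n^2 + 7*sqrt(2)*n^2 - 14*sqrt(2)*n + 24*n - 48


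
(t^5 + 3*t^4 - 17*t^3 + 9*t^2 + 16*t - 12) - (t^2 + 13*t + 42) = t^5 + 3*t^4 - 17*t^3 + 8*t^2 + 3*t - 54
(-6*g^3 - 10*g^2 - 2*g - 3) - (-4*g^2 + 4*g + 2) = -6*g^3 - 6*g^2 - 6*g - 5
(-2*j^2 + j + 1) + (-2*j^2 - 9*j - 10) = -4*j^2 - 8*j - 9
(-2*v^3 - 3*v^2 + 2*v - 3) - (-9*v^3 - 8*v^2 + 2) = 7*v^3 + 5*v^2 + 2*v - 5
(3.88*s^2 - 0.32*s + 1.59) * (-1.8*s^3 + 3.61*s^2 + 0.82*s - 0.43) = -6.984*s^5 + 14.5828*s^4 - 0.835600000000001*s^3 + 3.8091*s^2 + 1.4414*s - 0.6837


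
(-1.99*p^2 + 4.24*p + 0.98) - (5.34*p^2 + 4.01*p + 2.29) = -7.33*p^2 + 0.23*p - 1.31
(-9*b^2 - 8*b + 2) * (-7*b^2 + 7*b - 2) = 63*b^4 - 7*b^3 - 52*b^2 + 30*b - 4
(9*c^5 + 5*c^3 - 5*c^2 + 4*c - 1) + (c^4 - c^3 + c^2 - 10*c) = 9*c^5 + c^4 + 4*c^3 - 4*c^2 - 6*c - 1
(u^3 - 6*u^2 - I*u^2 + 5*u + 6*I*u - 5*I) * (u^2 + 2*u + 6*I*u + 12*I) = u^5 - 4*u^4 + 5*I*u^4 - u^3 - 20*I*u^3 - 14*u^2 - 35*I*u^2 - 42*u + 50*I*u + 60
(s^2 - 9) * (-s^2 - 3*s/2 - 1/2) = -s^4 - 3*s^3/2 + 17*s^2/2 + 27*s/2 + 9/2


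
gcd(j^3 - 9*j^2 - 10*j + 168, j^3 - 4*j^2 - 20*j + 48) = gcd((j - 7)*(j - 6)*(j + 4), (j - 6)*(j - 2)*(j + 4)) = j^2 - 2*j - 24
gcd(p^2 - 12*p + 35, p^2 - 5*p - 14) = p - 7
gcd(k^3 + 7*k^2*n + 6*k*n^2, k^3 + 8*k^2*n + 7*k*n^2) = k^2 + k*n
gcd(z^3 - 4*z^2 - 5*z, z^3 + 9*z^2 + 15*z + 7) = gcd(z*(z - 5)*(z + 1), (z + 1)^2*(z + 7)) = z + 1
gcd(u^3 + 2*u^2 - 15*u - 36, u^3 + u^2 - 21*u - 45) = u^2 + 6*u + 9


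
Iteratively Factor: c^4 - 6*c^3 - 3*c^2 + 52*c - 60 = (c - 2)*(c^3 - 4*c^2 - 11*c + 30) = (c - 5)*(c - 2)*(c^2 + c - 6) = (c - 5)*(c - 2)^2*(c + 3)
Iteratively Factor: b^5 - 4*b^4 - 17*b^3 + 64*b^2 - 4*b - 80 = (b + 4)*(b^4 - 8*b^3 + 15*b^2 + 4*b - 20) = (b + 1)*(b + 4)*(b^3 - 9*b^2 + 24*b - 20) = (b - 5)*(b + 1)*(b + 4)*(b^2 - 4*b + 4) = (b - 5)*(b - 2)*(b + 1)*(b + 4)*(b - 2)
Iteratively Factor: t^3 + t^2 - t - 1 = (t + 1)*(t^2 - 1) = (t + 1)^2*(t - 1)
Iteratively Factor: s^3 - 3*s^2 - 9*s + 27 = (s - 3)*(s^2 - 9) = (s - 3)*(s + 3)*(s - 3)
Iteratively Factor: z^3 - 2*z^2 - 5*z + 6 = (z + 2)*(z^2 - 4*z + 3) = (z - 1)*(z + 2)*(z - 3)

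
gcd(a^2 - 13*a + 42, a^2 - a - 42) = a - 7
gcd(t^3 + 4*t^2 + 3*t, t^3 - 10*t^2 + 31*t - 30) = 1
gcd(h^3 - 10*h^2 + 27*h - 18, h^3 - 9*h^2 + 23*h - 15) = h^2 - 4*h + 3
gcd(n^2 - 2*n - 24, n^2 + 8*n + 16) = n + 4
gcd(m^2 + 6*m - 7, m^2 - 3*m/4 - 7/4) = 1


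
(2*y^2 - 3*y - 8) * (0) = 0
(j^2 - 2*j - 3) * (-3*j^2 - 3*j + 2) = -3*j^4 + 3*j^3 + 17*j^2 + 5*j - 6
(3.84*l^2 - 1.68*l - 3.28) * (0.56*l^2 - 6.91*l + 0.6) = 2.1504*l^4 - 27.4752*l^3 + 12.076*l^2 + 21.6568*l - 1.968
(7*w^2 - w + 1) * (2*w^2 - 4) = 14*w^4 - 2*w^3 - 26*w^2 + 4*w - 4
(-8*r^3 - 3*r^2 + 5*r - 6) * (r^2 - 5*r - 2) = -8*r^5 + 37*r^4 + 36*r^3 - 25*r^2 + 20*r + 12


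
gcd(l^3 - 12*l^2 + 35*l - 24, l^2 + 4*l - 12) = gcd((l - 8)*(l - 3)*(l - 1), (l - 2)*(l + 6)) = 1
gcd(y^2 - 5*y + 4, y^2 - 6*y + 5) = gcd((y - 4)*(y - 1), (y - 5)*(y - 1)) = y - 1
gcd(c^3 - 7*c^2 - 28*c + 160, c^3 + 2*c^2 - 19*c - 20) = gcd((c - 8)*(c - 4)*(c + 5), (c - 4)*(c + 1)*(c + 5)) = c^2 + c - 20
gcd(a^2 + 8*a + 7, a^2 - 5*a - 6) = a + 1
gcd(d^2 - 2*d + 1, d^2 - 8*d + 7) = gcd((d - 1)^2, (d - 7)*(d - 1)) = d - 1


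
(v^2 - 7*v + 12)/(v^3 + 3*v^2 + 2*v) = (v^2 - 7*v + 12)/(v*(v^2 + 3*v + 2))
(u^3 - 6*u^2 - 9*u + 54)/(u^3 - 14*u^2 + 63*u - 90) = (u + 3)/(u - 5)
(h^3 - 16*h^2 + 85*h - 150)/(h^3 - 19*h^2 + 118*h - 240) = (h - 5)/(h - 8)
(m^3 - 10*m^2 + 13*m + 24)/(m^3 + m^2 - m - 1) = (m^2 - 11*m + 24)/(m^2 - 1)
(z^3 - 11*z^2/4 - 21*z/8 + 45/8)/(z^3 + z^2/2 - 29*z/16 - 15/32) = 4*(z - 3)/(4*z + 1)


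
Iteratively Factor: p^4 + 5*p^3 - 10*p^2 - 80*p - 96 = (p + 3)*(p^3 + 2*p^2 - 16*p - 32) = (p + 2)*(p + 3)*(p^2 - 16) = (p - 4)*(p + 2)*(p + 3)*(p + 4)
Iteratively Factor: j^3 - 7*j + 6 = (j - 1)*(j^2 + j - 6) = (j - 1)*(j + 3)*(j - 2)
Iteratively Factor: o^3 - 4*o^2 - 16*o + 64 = (o - 4)*(o^2 - 16) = (o - 4)*(o + 4)*(o - 4)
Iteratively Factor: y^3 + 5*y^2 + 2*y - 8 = (y + 4)*(y^2 + y - 2) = (y - 1)*(y + 4)*(y + 2)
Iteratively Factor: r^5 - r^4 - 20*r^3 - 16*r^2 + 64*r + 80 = (r + 2)*(r^4 - 3*r^3 - 14*r^2 + 12*r + 40) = (r - 2)*(r + 2)*(r^3 - r^2 - 16*r - 20) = (r - 5)*(r - 2)*(r + 2)*(r^2 + 4*r + 4) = (r - 5)*(r - 2)*(r + 2)^2*(r + 2)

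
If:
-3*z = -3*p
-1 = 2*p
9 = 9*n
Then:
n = 1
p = -1/2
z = -1/2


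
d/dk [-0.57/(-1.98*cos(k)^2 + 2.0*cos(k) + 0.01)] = (2.2572*cos(k) - 1.14)*sin(k)/(-1.98*cos(k)^2 + 2.0*cos(k) + 0.01)^2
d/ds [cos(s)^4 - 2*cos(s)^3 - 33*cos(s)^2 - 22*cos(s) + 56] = 2*(-2*cos(s)^3 + 3*cos(s)^2 + 33*cos(s) + 11)*sin(s)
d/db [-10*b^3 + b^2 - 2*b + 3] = -30*b^2 + 2*b - 2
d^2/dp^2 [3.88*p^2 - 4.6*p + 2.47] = 7.76000000000000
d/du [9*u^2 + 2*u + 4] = 18*u + 2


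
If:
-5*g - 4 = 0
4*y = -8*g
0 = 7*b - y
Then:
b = 8/35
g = -4/5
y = 8/5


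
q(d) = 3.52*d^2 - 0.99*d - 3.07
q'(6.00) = 41.25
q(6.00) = 117.71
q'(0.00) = -0.99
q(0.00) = -3.07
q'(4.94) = 33.79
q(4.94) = 77.94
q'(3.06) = 20.55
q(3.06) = 26.86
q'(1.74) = 11.26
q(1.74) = 5.86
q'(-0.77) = -6.41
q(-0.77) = -0.22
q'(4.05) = 27.52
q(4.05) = 50.66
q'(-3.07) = -22.60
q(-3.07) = 33.14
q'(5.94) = 40.83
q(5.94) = 115.25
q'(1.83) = 11.89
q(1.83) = 6.91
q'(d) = 7.04*d - 0.99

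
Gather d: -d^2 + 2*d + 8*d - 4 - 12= -d^2 + 10*d - 16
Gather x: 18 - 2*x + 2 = 20 - 2*x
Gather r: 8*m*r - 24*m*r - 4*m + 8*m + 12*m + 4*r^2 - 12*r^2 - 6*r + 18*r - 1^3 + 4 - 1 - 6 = 16*m - 8*r^2 + r*(12 - 16*m) - 4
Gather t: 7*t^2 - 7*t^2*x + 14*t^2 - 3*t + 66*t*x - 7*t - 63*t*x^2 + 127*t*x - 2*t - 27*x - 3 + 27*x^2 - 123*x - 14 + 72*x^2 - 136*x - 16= t^2*(21 - 7*x) + t*(-63*x^2 + 193*x - 12) + 99*x^2 - 286*x - 33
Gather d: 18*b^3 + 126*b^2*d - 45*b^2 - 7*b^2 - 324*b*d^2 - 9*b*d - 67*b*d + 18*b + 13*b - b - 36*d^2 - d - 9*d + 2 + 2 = 18*b^3 - 52*b^2 + 30*b + d^2*(-324*b - 36) + d*(126*b^2 - 76*b - 10) + 4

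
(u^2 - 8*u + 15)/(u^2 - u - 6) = (u - 5)/(u + 2)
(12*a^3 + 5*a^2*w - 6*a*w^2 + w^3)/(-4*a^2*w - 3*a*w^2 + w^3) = (-3*a + w)/w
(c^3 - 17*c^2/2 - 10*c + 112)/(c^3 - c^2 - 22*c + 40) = (c^2 - 9*c/2 - 28)/(c^2 + 3*c - 10)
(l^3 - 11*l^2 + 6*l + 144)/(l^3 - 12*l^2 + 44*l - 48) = (l^2 - 5*l - 24)/(l^2 - 6*l + 8)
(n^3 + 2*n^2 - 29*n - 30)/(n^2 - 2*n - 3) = (n^2 + n - 30)/(n - 3)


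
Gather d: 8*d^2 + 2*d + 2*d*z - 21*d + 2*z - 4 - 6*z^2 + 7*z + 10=8*d^2 + d*(2*z - 19) - 6*z^2 + 9*z + 6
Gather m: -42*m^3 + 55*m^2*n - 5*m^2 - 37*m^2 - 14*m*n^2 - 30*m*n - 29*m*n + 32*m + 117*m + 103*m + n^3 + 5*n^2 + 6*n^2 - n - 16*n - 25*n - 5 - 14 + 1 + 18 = -42*m^3 + m^2*(55*n - 42) + m*(-14*n^2 - 59*n + 252) + n^3 + 11*n^2 - 42*n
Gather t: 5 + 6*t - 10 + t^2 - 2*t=t^2 + 4*t - 5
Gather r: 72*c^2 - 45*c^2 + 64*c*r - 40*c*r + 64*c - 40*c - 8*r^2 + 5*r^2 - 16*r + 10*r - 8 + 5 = 27*c^2 + 24*c - 3*r^2 + r*(24*c - 6) - 3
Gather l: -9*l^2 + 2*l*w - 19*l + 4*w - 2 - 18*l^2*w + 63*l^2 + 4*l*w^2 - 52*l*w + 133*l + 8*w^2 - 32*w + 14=l^2*(54 - 18*w) + l*(4*w^2 - 50*w + 114) + 8*w^2 - 28*w + 12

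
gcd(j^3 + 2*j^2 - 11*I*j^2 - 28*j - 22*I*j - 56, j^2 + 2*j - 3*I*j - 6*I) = j + 2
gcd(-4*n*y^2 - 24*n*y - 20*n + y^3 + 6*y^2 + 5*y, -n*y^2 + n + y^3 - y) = y + 1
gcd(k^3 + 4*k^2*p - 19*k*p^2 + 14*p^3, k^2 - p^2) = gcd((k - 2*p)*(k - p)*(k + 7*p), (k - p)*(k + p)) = -k + p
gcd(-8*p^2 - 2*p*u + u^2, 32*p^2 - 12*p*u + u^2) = 4*p - u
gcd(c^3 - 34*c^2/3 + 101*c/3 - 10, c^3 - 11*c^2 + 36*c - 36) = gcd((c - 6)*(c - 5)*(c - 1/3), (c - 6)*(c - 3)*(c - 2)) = c - 6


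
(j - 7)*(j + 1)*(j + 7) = j^3 + j^2 - 49*j - 49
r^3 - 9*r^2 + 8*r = r*(r - 8)*(r - 1)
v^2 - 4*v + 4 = (v - 2)^2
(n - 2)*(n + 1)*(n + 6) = n^3 + 5*n^2 - 8*n - 12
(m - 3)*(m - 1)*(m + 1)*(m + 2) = m^4 - m^3 - 7*m^2 + m + 6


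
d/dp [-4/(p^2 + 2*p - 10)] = 8*(p + 1)/(p^2 + 2*p - 10)^2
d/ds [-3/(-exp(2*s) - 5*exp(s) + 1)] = (-6*exp(s) - 15)*exp(s)/(exp(2*s) + 5*exp(s) - 1)^2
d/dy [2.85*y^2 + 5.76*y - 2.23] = 5.7*y + 5.76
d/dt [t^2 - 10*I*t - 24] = 2*t - 10*I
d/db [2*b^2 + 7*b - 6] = 4*b + 7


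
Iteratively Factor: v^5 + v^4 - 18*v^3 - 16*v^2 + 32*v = (v + 2)*(v^4 - v^3 - 16*v^2 + 16*v) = (v + 2)*(v + 4)*(v^3 - 5*v^2 + 4*v) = v*(v + 2)*(v + 4)*(v^2 - 5*v + 4) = v*(v - 1)*(v + 2)*(v + 4)*(v - 4)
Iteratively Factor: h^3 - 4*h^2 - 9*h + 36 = (h - 3)*(h^2 - h - 12) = (h - 3)*(h + 3)*(h - 4)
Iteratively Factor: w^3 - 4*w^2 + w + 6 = (w + 1)*(w^2 - 5*w + 6) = (w - 3)*(w + 1)*(w - 2)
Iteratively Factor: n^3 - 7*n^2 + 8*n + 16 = (n - 4)*(n^2 - 3*n - 4) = (n - 4)*(n + 1)*(n - 4)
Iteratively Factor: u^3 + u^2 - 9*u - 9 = (u + 3)*(u^2 - 2*u - 3) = (u - 3)*(u + 3)*(u + 1)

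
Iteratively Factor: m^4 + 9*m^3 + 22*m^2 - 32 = (m + 4)*(m^3 + 5*m^2 + 2*m - 8) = (m + 2)*(m + 4)*(m^2 + 3*m - 4) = (m + 2)*(m + 4)^2*(m - 1)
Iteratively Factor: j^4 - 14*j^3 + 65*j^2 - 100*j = (j - 5)*(j^3 - 9*j^2 + 20*j) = (j - 5)^2*(j^2 - 4*j) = (j - 5)^2*(j - 4)*(j)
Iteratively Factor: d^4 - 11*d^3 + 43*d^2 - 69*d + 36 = (d - 4)*(d^3 - 7*d^2 + 15*d - 9) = (d - 4)*(d - 3)*(d^2 - 4*d + 3) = (d - 4)*(d - 3)*(d - 1)*(d - 3)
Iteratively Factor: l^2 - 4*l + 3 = (l - 1)*(l - 3)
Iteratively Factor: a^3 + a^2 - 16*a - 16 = (a - 4)*(a^2 + 5*a + 4) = (a - 4)*(a + 4)*(a + 1)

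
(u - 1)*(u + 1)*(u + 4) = u^3 + 4*u^2 - u - 4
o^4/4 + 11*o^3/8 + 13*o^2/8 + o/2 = o*(o/4 + 1)*(o + 1/2)*(o + 1)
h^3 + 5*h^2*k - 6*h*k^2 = h*(h - k)*(h + 6*k)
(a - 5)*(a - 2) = a^2 - 7*a + 10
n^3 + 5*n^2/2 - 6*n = n*(n - 3/2)*(n + 4)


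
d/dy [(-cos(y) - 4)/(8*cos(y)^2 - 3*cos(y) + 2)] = (8*sin(y)^2 - 64*cos(y) + 6)*sin(y)/(8*cos(y)^2 - 3*cos(y) + 2)^2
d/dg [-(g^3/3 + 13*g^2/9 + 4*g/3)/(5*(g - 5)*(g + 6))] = (-3*g^4 - 6*g^3 + 269*g^2 + 780*g + 360)/(45*(g^4 + 2*g^3 - 59*g^2 - 60*g + 900))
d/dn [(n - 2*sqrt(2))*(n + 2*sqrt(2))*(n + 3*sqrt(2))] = 3*n^2 + 6*sqrt(2)*n - 8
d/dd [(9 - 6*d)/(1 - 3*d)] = 21/(3*d - 1)^2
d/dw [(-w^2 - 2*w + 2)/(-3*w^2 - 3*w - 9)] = (-w^2 + 10*w + 8)/(3*(w^4 + 2*w^3 + 7*w^2 + 6*w + 9))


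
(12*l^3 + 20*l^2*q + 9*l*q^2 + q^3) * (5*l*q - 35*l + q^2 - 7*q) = 60*l^4*q - 420*l^4 + 112*l^3*q^2 - 784*l^3*q + 65*l^2*q^3 - 455*l^2*q^2 + 14*l*q^4 - 98*l*q^3 + q^5 - 7*q^4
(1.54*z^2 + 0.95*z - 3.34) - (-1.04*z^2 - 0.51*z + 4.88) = 2.58*z^2 + 1.46*z - 8.22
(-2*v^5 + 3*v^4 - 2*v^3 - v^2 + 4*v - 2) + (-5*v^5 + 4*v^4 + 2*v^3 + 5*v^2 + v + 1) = -7*v^5 + 7*v^4 + 4*v^2 + 5*v - 1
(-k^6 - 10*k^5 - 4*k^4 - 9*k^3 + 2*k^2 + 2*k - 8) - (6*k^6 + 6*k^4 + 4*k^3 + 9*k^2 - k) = -7*k^6 - 10*k^5 - 10*k^4 - 13*k^3 - 7*k^2 + 3*k - 8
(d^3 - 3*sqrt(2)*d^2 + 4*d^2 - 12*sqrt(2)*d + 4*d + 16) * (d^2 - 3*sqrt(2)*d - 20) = d^5 - 6*sqrt(2)*d^4 + 4*d^4 - 24*sqrt(2)*d^3 + 2*d^3 + 8*d^2 + 48*sqrt(2)*d^2 - 80*d + 192*sqrt(2)*d - 320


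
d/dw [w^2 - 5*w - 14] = 2*w - 5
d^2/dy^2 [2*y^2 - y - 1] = 4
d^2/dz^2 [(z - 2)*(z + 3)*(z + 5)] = 6*z + 12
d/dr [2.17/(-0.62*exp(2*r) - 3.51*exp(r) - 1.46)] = (2.6908*exp(r) + 7.6167)*exp(r)/(0.62*exp(2*r) + 3.51*exp(r) + 1.46)^2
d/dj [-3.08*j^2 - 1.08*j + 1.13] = -6.16*j - 1.08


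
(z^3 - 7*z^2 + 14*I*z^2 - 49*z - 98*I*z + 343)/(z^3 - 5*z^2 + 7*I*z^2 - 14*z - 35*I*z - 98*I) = (z + 7*I)/(z + 2)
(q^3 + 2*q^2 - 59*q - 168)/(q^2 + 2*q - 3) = (q^2 - q - 56)/(q - 1)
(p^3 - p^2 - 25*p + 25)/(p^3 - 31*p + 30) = (p + 5)/(p + 6)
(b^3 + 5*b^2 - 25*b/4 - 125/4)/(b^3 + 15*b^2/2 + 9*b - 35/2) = (4*b^2 - 25)/(2*(2*b^2 + 5*b - 7))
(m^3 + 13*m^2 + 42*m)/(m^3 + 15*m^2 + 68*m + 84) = m/(m + 2)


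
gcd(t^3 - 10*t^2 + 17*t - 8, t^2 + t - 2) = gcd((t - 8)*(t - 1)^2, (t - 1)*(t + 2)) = t - 1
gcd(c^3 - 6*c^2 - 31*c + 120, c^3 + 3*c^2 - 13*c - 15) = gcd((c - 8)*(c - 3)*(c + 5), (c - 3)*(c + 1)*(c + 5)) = c^2 + 2*c - 15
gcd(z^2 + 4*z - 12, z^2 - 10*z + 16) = z - 2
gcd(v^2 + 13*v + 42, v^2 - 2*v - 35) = 1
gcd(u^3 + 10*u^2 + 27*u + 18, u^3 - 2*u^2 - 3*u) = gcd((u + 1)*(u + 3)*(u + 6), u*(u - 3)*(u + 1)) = u + 1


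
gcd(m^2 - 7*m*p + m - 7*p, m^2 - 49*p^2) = -m + 7*p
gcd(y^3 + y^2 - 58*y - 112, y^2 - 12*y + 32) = y - 8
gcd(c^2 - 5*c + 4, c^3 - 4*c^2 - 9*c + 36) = c - 4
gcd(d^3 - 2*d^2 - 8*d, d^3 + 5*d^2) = d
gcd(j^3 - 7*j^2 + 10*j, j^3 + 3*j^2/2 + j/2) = j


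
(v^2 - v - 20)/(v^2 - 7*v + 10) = (v + 4)/(v - 2)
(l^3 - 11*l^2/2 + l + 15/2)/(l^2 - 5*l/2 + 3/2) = (l^2 - 4*l - 5)/(l - 1)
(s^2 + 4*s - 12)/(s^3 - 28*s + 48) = 1/(s - 4)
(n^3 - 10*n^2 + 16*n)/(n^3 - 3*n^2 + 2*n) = (n - 8)/(n - 1)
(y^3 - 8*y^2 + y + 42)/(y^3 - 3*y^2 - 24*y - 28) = (y - 3)/(y + 2)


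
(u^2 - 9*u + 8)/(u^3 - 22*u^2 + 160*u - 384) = (u - 1)/(u^2 - 14*u + 48)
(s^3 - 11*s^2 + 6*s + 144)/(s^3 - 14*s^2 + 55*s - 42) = (s^2 - 5*s - 24)/(s^2 - 8*s + 7)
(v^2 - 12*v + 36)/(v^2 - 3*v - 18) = (v - 6)/(v + 3)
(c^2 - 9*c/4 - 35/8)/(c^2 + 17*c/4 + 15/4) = (c - 7/2)/(c + 3)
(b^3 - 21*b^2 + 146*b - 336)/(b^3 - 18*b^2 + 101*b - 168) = (b - 6)/(b - 3)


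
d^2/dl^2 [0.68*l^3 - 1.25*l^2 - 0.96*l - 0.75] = 4.08*l - 2.5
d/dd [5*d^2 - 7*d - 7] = 10*d - 7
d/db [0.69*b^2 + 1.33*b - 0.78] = 1.38*b + 1.33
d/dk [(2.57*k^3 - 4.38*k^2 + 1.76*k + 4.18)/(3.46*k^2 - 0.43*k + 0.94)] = (8.8922*k^4 - 2.2102*k^3 + 3.0412*k^2 - 37.16*k + 3.4518)/(11.9716*k^4 - 2.9756*k^3 + 6.6897*k^2 - 0.8084*k + 0.8836)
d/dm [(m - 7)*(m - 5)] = 2*m - 12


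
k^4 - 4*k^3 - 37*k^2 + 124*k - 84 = (k - 7)*(k - 2)*(k - 1)*(k + 6)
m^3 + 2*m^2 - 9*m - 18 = (m - 3)*(m + 2)*(m + 3)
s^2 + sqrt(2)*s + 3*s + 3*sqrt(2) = (s + 3)*(s + sqrt(2))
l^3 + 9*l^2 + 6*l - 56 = (l - 2)*(l + 4)*(l + 7)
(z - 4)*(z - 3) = z^2 - 7*z + 12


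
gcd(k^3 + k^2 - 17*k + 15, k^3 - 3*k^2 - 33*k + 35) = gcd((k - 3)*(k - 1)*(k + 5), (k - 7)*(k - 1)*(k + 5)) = k^2 + 4*k - 5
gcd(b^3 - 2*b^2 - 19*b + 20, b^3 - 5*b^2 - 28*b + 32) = b^2 + 3*b - 4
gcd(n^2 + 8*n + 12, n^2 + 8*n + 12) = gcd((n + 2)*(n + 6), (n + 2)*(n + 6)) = n^2 + 8*n + 12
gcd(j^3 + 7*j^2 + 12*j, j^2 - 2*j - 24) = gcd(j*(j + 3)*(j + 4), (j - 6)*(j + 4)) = j + 4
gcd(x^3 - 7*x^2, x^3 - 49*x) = x^2 - 7*x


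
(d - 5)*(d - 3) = d^2 - 8*d + 15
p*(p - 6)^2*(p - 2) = p^4 - 14*p^3 + 60*p^2 - 72*p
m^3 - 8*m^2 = m^2*(m - 8)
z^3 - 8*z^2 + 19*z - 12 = (z - 4)*(z - 3)*(z - 1)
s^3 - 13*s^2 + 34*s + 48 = (s - 8)*(s - 6)*(s + 1)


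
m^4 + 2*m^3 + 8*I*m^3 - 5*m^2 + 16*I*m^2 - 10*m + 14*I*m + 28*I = (m + 2)*(m - I)*(m + 2*I)*(m + 7*I)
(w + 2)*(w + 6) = w^2 + 8*w + 12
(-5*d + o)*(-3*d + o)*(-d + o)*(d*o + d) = -15*d^4*o - 15*d^4 + 23*d^3*o^2 + 23*d^3*o - 9*d^2*o^3 - 9*d^2*o^2 + d*o^4 + d*o^3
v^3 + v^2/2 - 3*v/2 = v*(v - 1)*(v + 3/2)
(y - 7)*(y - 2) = y^2 - 9*y + 14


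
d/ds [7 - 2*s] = -2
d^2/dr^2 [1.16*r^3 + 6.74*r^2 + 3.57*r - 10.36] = 6.96*r + 13.48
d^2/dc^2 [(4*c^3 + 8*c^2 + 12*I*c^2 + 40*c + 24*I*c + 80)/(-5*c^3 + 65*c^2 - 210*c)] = (c^6*(-120 - 24*I) + c^5*(768 - 144*I) + c^4*(4176 + 4896*I) + c^3*(-16368 - 19200*I) - 101280*c^2 + 262080*c - 282240)/(5*c^9 - 195*c^8 + 3165*c^7 - 27365*c^6 + 132930*c^5 - 343980*c^4 + 370440*c^3)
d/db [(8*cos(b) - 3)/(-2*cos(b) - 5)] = 46*sin(b)/(2*cos(b) + 5)^2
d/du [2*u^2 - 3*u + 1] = 4*u - 3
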